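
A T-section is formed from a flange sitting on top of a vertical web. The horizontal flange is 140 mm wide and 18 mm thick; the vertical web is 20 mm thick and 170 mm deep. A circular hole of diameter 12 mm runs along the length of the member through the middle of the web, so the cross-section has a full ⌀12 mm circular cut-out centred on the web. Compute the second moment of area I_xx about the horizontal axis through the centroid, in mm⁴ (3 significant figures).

Split into non-overlapping primitives; take the origin at the lower-left of the bounding box.
Flange: 140 × 18, A = 2 520 mm², y = 179 mm, Ī = 68 040 mm⁴.
Web: 20 × 170, A = 3 400 mm², y = 85 mm, Ī = 8 188 333 mm⁴.
Hole (subtracted): ⌀12, A = 113.1 mm², y = 85 mm, Ī = 1017.9 mm⁴.
Centroid: ȳ = ΣA·y / ΣA = 125.79 mm.
Transfer each piece to the horizontal axis through the centroid using Ī + A·d² with d = y − 125.79:
  flange: d = 53.207 mm → contributes +7 202 167 mm⁴
  web: d = -40.793 mm → contributes +13 846 121 mm⁴
  hole: d = -40.793 mm → contributes −189 218 mm⁴
Total I = 20 859 070 mm⁴.

I_xx ≈ 2.09 × 10⁷ mm⁴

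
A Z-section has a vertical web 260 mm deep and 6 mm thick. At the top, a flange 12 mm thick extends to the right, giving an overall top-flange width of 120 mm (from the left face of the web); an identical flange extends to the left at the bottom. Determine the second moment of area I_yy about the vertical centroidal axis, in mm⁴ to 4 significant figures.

I_yy ≈ 1.282 × 10⁷ mm⁴

Decompose the section into non-overlapping parts with the origin at the bottom-left of its bounding rectangle.
Web: 6 × 260, A = 1 560 mm², x = 117 mm, Ī = 4 680 mm⁴.
Top flange (beyond web): 114 × 12, A = 1 368 mm², x = 177 mm, Ī = 1 481 544 mm⁴.
Bottom flange (beyond web): 114 × 12, A = 1 368 mm², x = 57 mm, Ī = 1 481 544 mm⁴.
Centroid: x̄ = ΣA·x / ΣA = 117 mm.
Transfer each piece to the vertical centroidal axis using Ī + A·d² with d = x − 117:
  web: d = 0 mm → contributes +4 680 mm⁴
  top flange (beyond web): d = 60 mm → contributes +6 406 344 mm⁴
  bottom flange (beyond web): d = -60 mm → contributes +6 406 344 mm⁴
Total I = 12 817 368 mm⁴.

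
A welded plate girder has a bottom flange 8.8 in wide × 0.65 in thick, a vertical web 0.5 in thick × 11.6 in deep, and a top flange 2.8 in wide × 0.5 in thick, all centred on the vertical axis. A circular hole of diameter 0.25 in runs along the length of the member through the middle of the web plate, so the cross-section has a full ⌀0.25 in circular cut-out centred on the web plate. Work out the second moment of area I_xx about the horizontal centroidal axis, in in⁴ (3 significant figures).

Treat the section as a set of non-overlapping primitives; coordinates are from the bounding-box lower-left.
Bottom plate: 8.8 × 0.65, A = 5.72 in², y = 0.325 in, Ī = 0.20139 in⁴.
Web plate: 0.5 × 11.6, A = 5.8 in², y = 6.45 in, Ī = 65.037 in⁴.
Top plate: 2.8 × 0.5, A = 1.4 in², y = 12.5 in, Ī = 0.029167 in⁴.
Hole (subtracted): ⌀0.25, A = 0.049087 in², y = 6.45 in, Ī = 0.00019175 in⁴.
Centroid: ȳ = ΣA·y / ΣA = 4.386 in.
Transfer each piece to the horizontal centroidal axis using Ī + A·d² with d = y − 4.386:
  bottom plate: d = -4.061 in → contributes +94.536 in⁴
  web plate: d = 2.064 in → contributes +89.745 in⁴
  top plate: d = 8.114 in → contributes +92.2 in⁴
  hole: d = 2.064 in → contributes −0.2093 in⁴
Total I = 276.27 in⁴.

I_xx ≈ 276 in⁴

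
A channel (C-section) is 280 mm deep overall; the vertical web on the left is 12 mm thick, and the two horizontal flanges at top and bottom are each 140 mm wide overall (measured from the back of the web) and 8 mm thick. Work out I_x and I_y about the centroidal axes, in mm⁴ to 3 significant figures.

Break the section into simple shapes (no overlaps), measuring from the bottom-left corner of the bounding box.
Web: 12 × 280, A = 3 360 mm², y = 140 mm, Ī = 21 952 000 mm⁴.
Top flange (beyond web): 128 × 8, A = 1 024 mm², y = 276 mm, Ī = 5461.3 mm⁴.
Bottom flange (beyond web): 128 × 8, A = 1 024 mm², y = 4 mm, Ī = 5461.3 mm⁴.
By symmetry the centroid is at mid-height, ȳ = 140 mm.
Transfer each piece to the centroidal x-axis using Ī + A·d² with d = y − 140:
  web: d = 0 mm → contributes +21 952 000 mm⁴
  top flange (beyond web): d = 136 mm → contributes +18 945 365 mm⁴
  bottom flange (beyond web): d = -136 mm → contributes +18 945 365 mm⁴
Total I = 59 842 731 mm⁴.
For the y-axis: x̄ = 32.509 mm.
Repeating about the centroidal y-axis gives I_y = 9 071 410 mm⁴.

I_x ≈ 5.98 × 10⁷ mm⁴, I_y ≈ 9.07 × 10⁶ mm⁴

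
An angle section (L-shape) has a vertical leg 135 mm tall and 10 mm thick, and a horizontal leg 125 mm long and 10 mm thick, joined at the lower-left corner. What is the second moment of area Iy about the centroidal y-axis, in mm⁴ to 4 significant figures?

Iy ≈ 3.704 × 10⁶ mm⁴

Decompose the section into non-overlapping parts with the origin at the bottom-left of its bounding rectangle.
Vertical leg: 10 × 135, A = 1 350 mm², x = 5 mm, Ī = 11 250 mm⁴.
Horizontal leg (remainder): 115 × 10, A = 1 150 mm², x = 67.5 mm, Ī = 1 267 396 mm⁴.
Centroid: x̄ = ΣA·x / ΣA = 33.75 mm.
Transfer each piece to the centroidal y-axis using Ī + A·d² with d = x − 33.75:
  vertical leg: d = -28.75 mm → contributes +1 127 109 mm⁴
  horizontal leg (remainder): d = 33.75 mm → contributes +2 577 318 mm⁴
Total I = 3 704 427 mm⁴.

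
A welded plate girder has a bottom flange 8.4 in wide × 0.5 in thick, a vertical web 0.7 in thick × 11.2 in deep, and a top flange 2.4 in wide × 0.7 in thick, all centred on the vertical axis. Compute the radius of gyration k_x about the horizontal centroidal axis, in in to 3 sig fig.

Decompose the section into non-overlapping parts with the origin at the bottom-left of its bounding rectangle.
Bottom plate: 8.4 × 0.5, A = 4.2 in², y = 0.25 in, Ī = 0.0875 in⁴.
Web plate: 0.7 × 11.2, A = 7.84 in², y = 6.1 in, Ī = 81.954 in⁴.
Top plate: 2.4 × 0.7, A = 1.68 in², y = 12.05 in, Ī = 0.0686 in⁴.
Centroid: ȳ = ΣA·y / ΣA = 5.0378 in.
Transfer each piece to the horizontal centroidal axis using Ī + A·d² with d = y − 5.0378:
  bottom plate: d = -4.7878 in → contributes +96.362 in⁴
  web plate: d = 1.0622 in → contributes +90.801 in⁴
  top plate: d = 7.0122 in → contributes +82.677 in⁴
Total I = 269.84 in⁴.
Radius of gyration: k = √(I/A) = √(269.84 / 13.72) = 4.4348 in.

k_x ≈ 4.43 in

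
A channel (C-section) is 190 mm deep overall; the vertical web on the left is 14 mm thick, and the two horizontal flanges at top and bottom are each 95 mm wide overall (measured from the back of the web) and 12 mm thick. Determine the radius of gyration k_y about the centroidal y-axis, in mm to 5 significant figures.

k_y ≈ 28.120 mm

Break the section into simple shapes (no overlaps), measuring from the bottom-left corner of the bounding box.
Web: 14 × 190, A = 2 660 mm², x = 7 mm, Ī = 43446.67 mm⁴.
Top flange (beyond web): 81 × 12, A = 972 mm², x = 54.5 mm, Ī = 531 441 mm⁴.
Bottom flange (beyond web): 81 × 12, A = 972 mm², x = 54.5 mm, Ī = 531 441 mm⁴.
Centroid: x̄ = ΣA·x / ΣA = 27.05647 mm.
Transfer each piece to the centroidal y-axis using Ī + A·d² with d = x − 27.05647:
  web: d = -20.05647 mm → contributes +1 113 464 mm⁴
  top flange (beyond web): d = 27.44353 mm → contributes +1 263 500 mm⁴
  bottom flange (beyond web): d = 27.44353 mm → contributes +1 263 500 mm⁴
Total I = 3 640 464 mm⁴.
Radius of gyration: k = √(I/A) = √(3 640 464 / 4 604) = 28.1197 mm.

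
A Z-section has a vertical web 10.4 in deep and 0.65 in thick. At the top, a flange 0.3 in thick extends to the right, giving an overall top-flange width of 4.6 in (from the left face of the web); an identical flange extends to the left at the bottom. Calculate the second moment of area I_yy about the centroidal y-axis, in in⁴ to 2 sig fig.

Break the section into simple shapes (no overlaps), measuring from the bottom-left corner of the bounding box.
Web: 0.65 × 10.4, A = 6.76 in², x = 4.275 in, Ī = 0.238 in⁴.
Top flange (beyond web): 3.95 × 0.3, A = 1.185 in², x = 6.575 in, Ī = 1.541 in⁴.
Bottom flange (beyond web): 3.95 × 0.3, A = 1.185 in², x = 1.975 in, Ī = 1.541 in⁴.
Centroid: x̄ = ΣA·x / ΣA = 4.275 in.
Transfer each piece to the centroidal y-axis using Ī + A·d² with d = x − 4.275:
  web: d = 0 in → contributes +0.238 in⁴
  top flange (beyond web): d = 2.3 in → contributes +7.809 in⁴
  bottom flange (beyond web): d = -2.3 in → contributes +7.809 in⁴
Total I = 15.86 in⁴.

I_yy ≈ 16 in⁴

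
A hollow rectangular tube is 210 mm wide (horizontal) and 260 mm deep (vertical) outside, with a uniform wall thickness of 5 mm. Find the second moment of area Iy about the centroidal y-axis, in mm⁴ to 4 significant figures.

Iy ≈ 3.399 × 10⁷ mm⁴

Break the section into simple shapes (no overlaps), measuring from the bottom-left corner of the bounding box.
Outer rectangle: 210 × 260, A = 54 600 mm², x = 105 mm, Ī = 200 655 000 mm⁴.
Inner void (subtracted): 200 × 250, A = 50 000 mm², x = 105 mm, Ī = 166 666 667 mm⁴.
By symmetry the centroid is at mid-width, x̄ = 105 mm.
All pieces are centred on the centroidal y-axis, so I = ΣĪ (holes subtracted) = 33 988 333 mm⁴.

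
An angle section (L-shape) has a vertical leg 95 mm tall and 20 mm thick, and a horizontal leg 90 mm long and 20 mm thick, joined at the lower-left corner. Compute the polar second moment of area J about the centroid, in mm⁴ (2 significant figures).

Split into non-overlapping primitives; take the origin at the lower-left of the bounding box.
Vertical leg: 20 × 95, A = 1 900 mm², y = 47.5 mm, Ī = 1 428 958 mm⁴.
Horizontal leg (remainder): 70 × 20, A = 1 400 mm², y = 10 mm, Ī = 46 667 mm⁴.
Centroid: ȳ = ΣA·y / ΣA = 31.59 mm.
Transfer each piece to the centroidal x-axis using Ī + A·d² with d = y − 31.59:
  vertical leg: d = 15.91 mm → contributes +1 909 847 mm⁴
  horizontal leg (remainder): d = -21.59 mm → contributes +699 301 mm⁴
Total I = 2 609 148 mm⁴.
For the y-axis: x̄ = 29.09 mm.
Repeating about the centroidal y-axis gives I_y = 2 267 273 mm⁴.
Polar second moment: J = I_x + I_y = 4 876 420 mm⁴.

J ≈ 4.9 × 10⁶ mm⁴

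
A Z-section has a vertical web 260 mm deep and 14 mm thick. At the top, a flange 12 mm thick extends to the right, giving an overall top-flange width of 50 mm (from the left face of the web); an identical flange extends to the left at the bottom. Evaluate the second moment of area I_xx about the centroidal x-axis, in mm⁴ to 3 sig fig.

I_xx ≈ 3.38 × 10⁷ mm⁴

Decompose the section into non-overlapping parts with the origin at the bottom-left of its bounding rectangle.
Web: 14 × 260, A = 3 640 mm², y = 130 mm, Ī = 20 505 333 mm⁴.
Top flange (beyond web): 36 × 12, A = 432 mm², y = 254 mm, Ī = 5 184 mm⁴.
Bottom flange (beyond web): 36 × 12, A = 432 mm², y = 6 mm, Ī = 5 184 mm⁴.
Centroid: ȳ = ΣA·y / ΣA = 130 mm.
Transfer each piece to the centroidal x-axis using Ī + A·d² with d = y − 130:
  web: d = 0 mm → contributes +20 505 333 mm⁴
  top flange (beyond web): d = 124 mm → contributes +6 647 616 mm⁴
  bottom flange (beyond web): d = -124 mm → contributes +6 647 616 mm⁴
Total I = 33 800 565 mm⁴.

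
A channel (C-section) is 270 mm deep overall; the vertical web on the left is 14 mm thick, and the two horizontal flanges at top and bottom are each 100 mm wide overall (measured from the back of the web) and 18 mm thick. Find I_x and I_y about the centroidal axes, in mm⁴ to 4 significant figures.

Break the section into simple shapes (no overlaps), measuring from the bottom-left corner of the bounding box.
Web: 14 × 270, A = 3 780 mm², y = 135 mm, Ī = 22 963 500 mm⁴.
Top flange (beyond web): 86 × 18, A = 1 548 mm², y = 261 mm, Ī = 41 796 mm⁴.
Bottom flange (beyond web): 86 × 18, A = 1 548 mm², y = 9 mm, Ī = 41 796 mm⁴.
By symmetry the centroid is at mid-height, ȳ = 135 mm.
Transfer each piece to the centroidal x-axis using Ī + A·d² with d = y − 135:
  web: d = 0 mm → contributes +22 963 500 mm⁴
  top flange (beyond web): d = 126 mm → contributes +24 617 844 mm⁴
  bottom flange (beyond web): d = -126 mm → contributes +24 617 844 mm⁴
Total I = 72 199 188 mm⁴.
For the y-axis: x̄ = 29.5131 mm.
Repeating about the centroidal y-axis gives I_y = 6 224 882 mm⁴.

I_x ≈ 7.220 × 10⁷ mm⁴, I_y ≈ 6.225 × 10⁶ mm⁴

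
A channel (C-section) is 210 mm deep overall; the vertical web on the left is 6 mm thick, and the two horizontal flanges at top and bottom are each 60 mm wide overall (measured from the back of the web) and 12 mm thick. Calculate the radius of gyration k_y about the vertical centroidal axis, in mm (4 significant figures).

k_y ≈ 18.70 mm

Treat the section as a set of non-overlapping primitives; coordinates are from the bounding-box lower-left.
Web: 6 × 210, A = 1 260 mm², x = 3 mm, Ī = 3 780 mm⁴.
Top flange (beyond web): 54 × 12, A = 648 mm², x = 33 mm, Ī = 157 464 mm⁴.
Bottom flange (beyond web): 54 × 12, A = 648 mm², x = 33 mm, Ī = 157 464 mm⁴.
Centroid: x̄ = ΣA·x / ΣA = 18.2113 mm.
Transfer each piece to the vertical centroidal axis using Ī + A·d² with d = x − 18.2113:
  web: d = -15.2113 mm → contributes +295 322 mm⁴
  top flange (beyond web): d = 14.7887 mm → contributes +299 186 mm⁴
  bottom flange (beyond web): d = 14.7887 mm → contributes +299 186 mm⁴
Total I = 893 694 mm⁴.
Radius of gyration: k = √(I/A) = √(893 694 / 2 556) = 18.6988 mm.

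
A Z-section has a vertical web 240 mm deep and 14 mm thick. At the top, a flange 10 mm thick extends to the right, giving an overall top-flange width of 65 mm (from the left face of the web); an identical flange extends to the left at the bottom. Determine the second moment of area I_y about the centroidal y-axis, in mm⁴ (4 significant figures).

Break the section into simple shapes (no overlaps), measuring from the bottom-left corner of the bounding box.
Web: 14 × 240, A = 3 360 mm², x = 58 mm, Ī = 54 880 mm⁴.
Top flange (beyond web): 51 × 10, A = 510 mm², x = 90.5 mm, Ī = 110 543 mm⁴.
Bottom flange (beyond web): 51 × 10, A = 510 mm², x = 25.5 mm, Ī = 110 543 mm⁴.
Centroid: x̄ = ΣA·x / ΣA = 58 mm.
Transfer each piece to the centroidal y-axis using Ī + A·d² with d = x − 58:
  web: d = 0 mm → contributes +54 880 mm⁴
  top flange (beyond web): d = 32.5 mm → contributes +649 230 mm⁴
  bottom flange (beyond web): d = -32.5 mm → contributes +649 230 mm⁴
Total I = 1 353 340 mm⁴.

I_y ≈ 1.353 × 10⁶ mm⁴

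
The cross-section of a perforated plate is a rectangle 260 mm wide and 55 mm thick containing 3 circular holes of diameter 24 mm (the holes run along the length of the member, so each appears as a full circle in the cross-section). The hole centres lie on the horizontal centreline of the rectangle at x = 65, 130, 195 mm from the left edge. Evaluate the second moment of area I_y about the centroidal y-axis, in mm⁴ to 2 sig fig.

I_y ≈ 7.7 × 10⁷ mm⁴

Split into non-overlapping primitives; take the origin at the lower-left of the bounding box.
Plate: 260 × 55, A = 14 300 mm², x = 130 mm, Ī = 80 556 667 mm⁴.
Hole 1 (subtracted): ⌀24, A = 452.4 mm², x = 65 mm, Ī = 16 286 mm⁴.
Hole 2 (subtracted): ⌀24, A = 452.4 mm², x = 130 mm, Ī = 16 286 mm⁴.
Hole 3 (subtracted): ⌀24, A = 452.4 mm², x = 195 mm, Ī = 16 286 mm⁴.
By symmetry the centroid is at mid-width, x̄ = 130 mm.
Transfer each piece to the centroidal y-axis using Ī + A·d² with d = x − 130:
  plate: d = 0 mm → contributes +80 556 667 mm⁴
  hole 1: d = -65 mm → contributes −1 927 631 mm⁴
  hole 2: d = 0 mm → contributes −16 286 mm⁴
  hole 3: d = 65 mm → contributes −1 927 631 mm⁴
Total I = 76 685 119 mm⁴.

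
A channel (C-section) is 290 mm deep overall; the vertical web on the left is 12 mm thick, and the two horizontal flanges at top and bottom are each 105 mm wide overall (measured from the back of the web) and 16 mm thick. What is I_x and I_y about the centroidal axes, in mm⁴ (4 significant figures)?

Treat the section as a set of non-overlapping primitives; coordinates are from the bounding-box lower-left.
Web: 12 × 290, A = 3 480 mm², y = 145 mm, Ī = 24 389 000 mm⁴.
Top flange (beyond web): 93 × 16, A = 1 488 mm², y = 282 mm, Ī = 31 744 mm⁴.
Bottom flange (beyond web): 93 × 16, A = 1 488 mm², y = 8 mm, Ī = 31 744 mm⁴.
By symmetry the centroid is at mid-height, ȳ = 145 mm.
Transfer each piece to the centroidal x-axis using Ī + A·d² with d = y − 145:
  web: d = 0 mm → contributes +24 389 000 mm⁴
  top flange (beyond web): d = 137 mm → contributes +27 960 016 mm⁴
  bottom flange (beyond web): d = -137 mm → contributes +27 960 016 mm⁴
Total I = 80 309 032 mm⁴.
For the y-axis: x̄ = 30.2007 mm.
Repeating about the centroidal y-axis gives I_y = 6 608 188 mm⁴.

I_x ≈ 8.031 × 10⁷ mm⁴, I_y ≈ 6.608 × 10⁶ mm⁴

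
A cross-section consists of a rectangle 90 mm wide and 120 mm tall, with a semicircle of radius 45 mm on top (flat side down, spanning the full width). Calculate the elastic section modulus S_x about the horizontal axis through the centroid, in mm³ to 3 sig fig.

S_x ≈ 3.31 × 10⁵ mm³

Break the section into simple shapes (no overlaps), measuring from the bottom-left corner of the bounding box.
Rectangular body: 90 × 120, A = 10 800 mm², y = 60 mm, Ī = 12 960 000 mm⁴.
Semicircular cap: semicircle r = 45, A = 3180.9 mm², y = 139.1 mm, Ī = 450 072 mm⁴.
Centroid: ȳ = ΣA·y / ΣA = 77.996 mm.
Transfer each piece to the horizontal axis through the centroid using Ī + A·d² with d = y − 77.996:
  rectangular body: d = -17.996 mm → contributes +16 457 705 mm⁴
  semicircular cap: d = 61.102 mm → contributes +12 325 848 mm⁴
Total I = 28 783 553 mm⁴.
Extreme fibre distance c = 87.004 mm; S = I/c = 330 831 mm³.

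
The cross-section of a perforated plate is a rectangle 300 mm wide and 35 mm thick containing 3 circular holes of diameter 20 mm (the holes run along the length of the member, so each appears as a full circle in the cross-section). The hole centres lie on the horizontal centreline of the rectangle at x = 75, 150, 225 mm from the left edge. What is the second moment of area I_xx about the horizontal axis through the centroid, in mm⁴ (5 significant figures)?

I_xx ≈ 1.0483 × 10⁶ mm⁴

Decompose the section into non-overlapping parts with the origin at the bottom-left of its bounding rectangle.
Plate: 300 × 35, A = 10 500 mm², y = 17.5 mm, Ī = 1 071 875 mm⁴.
Hole 1 (subtracted): ⌀20, A = 314.1593 mm², y = 17.5 mm, Ī = 7853.982 mm⁴.
Hole 2 (subtracted): ⌀20, A = 314.1593 mm², y = 17.5 mm, Ī = 7853.982 mm⁴.
Hole 3 (subtracted): ⌀20, A = 314.1593 mm², y = 17.5 mm, Ī = 7853.982 mm⁴.
By symmetry the centroid is at mid-height, ȳ = 17.5 mm.
All pieces are centred on the horizontal axis through the centroid, so I = ΣĪ (holes subtracted) = 1 048 313 mm⁴.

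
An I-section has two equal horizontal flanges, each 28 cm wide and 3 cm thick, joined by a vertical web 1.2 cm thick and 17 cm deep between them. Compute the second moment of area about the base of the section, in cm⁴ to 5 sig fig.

Decompose the section into non-overlapping parts with the origin at the bottom-left of its bounding rectangle.
Bottom flange: 28 × 3, A = 84 cm², y = 1.5 cm, Ī = 63 cm⁴.
Web: 1.2 × 17, A = 20.4 cm², y = 11.5 cm, Ī = 491.3 cm⁴.
Top flange: 28 × 3, A = 84 cm², y = 21.5 cm, Ī = 63 cm⁴.
Transfer each piece to the base of the section using Ī + A·d² with d = y − 0:
  bottom flange: d = 1.5 cm → contributes +252 cm⁴
  web: d = 11.5 cm → contributes +3189.2 cm⁴
  top flange: d = 21.5 cm → contributes +38 892 cm⁴
Total I = 42333.2 cm⁴.

I_base ≈ 4.2333 × 10⁴ cm⁴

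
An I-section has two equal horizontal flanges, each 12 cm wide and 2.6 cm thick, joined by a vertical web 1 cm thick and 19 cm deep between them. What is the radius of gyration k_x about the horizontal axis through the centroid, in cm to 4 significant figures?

Split into non-overlapping primitives; take the origin at the lower-left of the bounding box.
Bottom flange: 12 × 2.6, A = 31.2 cm², y = 1.3 cm, Ī = 17.576 cm⁴.
Web: 1 × 19, A = 19 cm², y = 12.1 cm, Ī = 571.583 cm⁴.
Top flange: 12 × 2.6, A = 31.2 cm², y = 22.9 cm, Ī = 17.576 cm⁴.
By symmetry the centroid is at mid-height, ȳ = 12.1 cm.
Transfer each piece to the horizontal axis through the centroid using Ī + A·d² with d = y − 12.1:
  bottom flange: d = -10.8 cm → contributes +3656.74 cm⁴
  web: d = 0 cm → contributes +571.583 cm⁴
  top flange: d = 10.8 cm → contributes +3656.74 cm⁴
Total I = 7885.07 cm⁴.
Radius of gyration: k = √(I/A) = √(7885.07 / 81.4) = 9.84216 cm.

k_x ≈ 9.842 cm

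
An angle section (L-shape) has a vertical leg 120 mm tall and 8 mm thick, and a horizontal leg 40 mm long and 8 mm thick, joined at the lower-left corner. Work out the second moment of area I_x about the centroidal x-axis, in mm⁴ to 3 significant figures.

Break the section into simple shapes (no overlaps), measuring from the bottom-left corner of the bounding box.
Vertical leg: 8 × 120, A = 960 mm², y = 60 mm, Ī = 1 152 000 mm⁴.
Horizontal leg (remainder): 32 × 8, A = 256 mm², y = 4 mm, Ī = 1365.3 mm⁴.
Centroid: ȳ = ΣA·y / ΣA = 48.211 mm.
Transfer each piece to the centroidal x-axis using Ī + A·d² with d = y − 48.211:
  vertical leg: d = 11.789 mm → contributes +1 285 432 mm⁴
  horizontal leg (remainder): d = -44.211 mm → contributes +501 735 mm⁴
Total I = 1 787 167 mm⁴.

I_x ≈ 1.79 × 10⁶ mm⁴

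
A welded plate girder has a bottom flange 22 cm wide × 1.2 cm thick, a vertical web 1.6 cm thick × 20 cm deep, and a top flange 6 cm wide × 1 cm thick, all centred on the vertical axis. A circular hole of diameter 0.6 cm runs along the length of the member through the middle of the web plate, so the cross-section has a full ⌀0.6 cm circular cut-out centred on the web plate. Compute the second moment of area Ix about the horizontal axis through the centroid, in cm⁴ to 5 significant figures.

Decompose the section into non-overlapping parts with the origin at the bottom-left of its bounding rectangle.
Bottom plate: 22 × 1.2, A = 26.4 cm², y = 0.6 cm, Ī = 3.168 cm⁴.
Web plate: 1.6 × 20, A = 32 cm², y = 11.2 cm, Ī = 1066.667 cm⁴.
Top plate: 6 × 1, A = 6 cm², y = 21.7 cm, Ī = 0.5 cm⁴.
Hole (subtracted): ⌀0.6, A = 0.2827433 cm², y = 11.2 cm, Ī = 0.006361725 cm⁴.
Centroid: ȳ = ΣA·y / ΣA = 7.818071 cm.
Transfer each piece to the horizontal axis through the centroid using Ī + A·d² with d = y − 7.818071:
  bottom plate: d = -7.218071 cm → contributes +1378.623 cm⁴
  web plate: d = 3.381929 cm → contributes +1432.665 cm⁴
  top plate: d = 13.88193 cm → contributes +1156.748 cm⁴
  hole: d = 3.381929 cm → contributes −3.240222 cm⁴
Total I = 3964.795 cm⁴.

Ix ≈ 3964.8 cm⁴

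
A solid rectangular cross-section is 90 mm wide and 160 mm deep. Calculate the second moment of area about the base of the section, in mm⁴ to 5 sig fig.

I_base ≈ 1.2288 × 10⁸ mm⁴

The section: 90 × 160, A = 14 400 mm², y = 80 mm, Ī = 30 720 000 mm⁴.
Transfer it to the bottom edge using Ī + A·d² with d = y − 0:
  the section: d = 80 mm → contributes +122 880 000 mm⁴
Total I = 122 880 000 mm⁴.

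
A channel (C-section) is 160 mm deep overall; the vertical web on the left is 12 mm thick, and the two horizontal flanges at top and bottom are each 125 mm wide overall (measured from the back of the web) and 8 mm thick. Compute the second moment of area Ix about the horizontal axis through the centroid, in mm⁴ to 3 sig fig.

Treat the section as a set of non-overlapping primitives; coordinates are from the bounding-box lower-left.
Web: 12 × 160, A = 1 920 mm², y = 80 mm, Ī = 4 096 000 mm⁴.
Top flange (beyond web): 113 × 8, A = 904 mm², y = 156 mm, Ī = 4821.3 mm⁴.
Bottom flange (beyond web): 113 × 8, A = 904 mm², y = 4 mm, Ī = 4821.3 mm⁴.
By symmetry the centroid is at mid-height, ȳ = 80 mm.
Transfer each piece to the horizontal axis through the centroid using Ī + A·d² with d = y − 80:
  web: d = 0 mm → contributes +4 096 000 mm⁴
  top flange (beyond web): d = 76 mm → contributes +5 226 325 mm⁴
  bottom flange (beyond web): d = -76 mm → contributes +5 226 325 mm⁴
Total I = 14 548 651 mm⁴.

Ix ≈ 1.45 × 10⁷ mm⁴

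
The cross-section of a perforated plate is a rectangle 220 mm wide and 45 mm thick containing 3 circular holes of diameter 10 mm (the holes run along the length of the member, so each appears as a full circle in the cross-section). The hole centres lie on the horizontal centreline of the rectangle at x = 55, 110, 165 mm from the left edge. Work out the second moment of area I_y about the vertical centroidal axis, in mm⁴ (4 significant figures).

Split into non-overlapping primitives; take the origin at the lower-left of the bounding box.
Plate: 220 × 45, A = 9 900 mm², x = 110 mm, Ī = 39 930 000 mm⁴.
Hole 1 (subtracted): ⌀10, A = 78.5398 mm², x = 55 mm, Ī = 490.874 mm⁴.
Hole 2 (subtracted): ⌀10, A = 78.5398 mm², x = 110 mm, Ī = 490.874 mm⁴.
Hole 3 (subtracted): ⌀10, A = 78.5398 mm², x = 165 mm, Ī = 490.874 mm⁴.
By symmetry the centroid is at mid-width, x̄ = 110 mm.
Transfer each piece to the vertical centroidal axis using Ī + A·d² with d = x − 110:
  plate: d = 0 mm → contributes +39 930 000 mm⁴
  hole 1: d = -55 mm → contributes −238 074 mm⁴
  hole 2: d = 0 mm → contributes −490.874 mm⁴
  hole 3: d = 55 mm → contributes −238 074 mm⁴
Total I = 39 453 361 mm⁴.

I_y ≈ 3.945 × 10⁷ mm⁴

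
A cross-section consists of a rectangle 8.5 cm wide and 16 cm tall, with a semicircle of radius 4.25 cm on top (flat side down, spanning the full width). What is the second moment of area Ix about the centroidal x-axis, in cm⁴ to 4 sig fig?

Ix ≈ 5193 cm⁴

Treat the section as a set of non-overlapping primitives; coordinates are from the bounding-box lower-left.
Rectangular body: 8.5 × 16, A = 136 cm², y = 8 cm, Ī = 2901.33 cm⁴.
Semicircular cap: semicircle r = 4.25, A = 28.3725 cm², y = 17.8038 cm, Ī = 35.8086 cm⁴.
Centroid: ȳ = ΣA·y / ΣA = 9.69224 cm.
Transfer each piece to the centroidal x-axis using Ī + A·d² with d = y − 9.69224:
  rectangular body: d = -1.69224 cm → contributes +3290.79 cm⁴
  semicircular cap: d = 8.11152 cm → contributes +1902.63 cm⁴
Total I = 5193.42 cm⁴.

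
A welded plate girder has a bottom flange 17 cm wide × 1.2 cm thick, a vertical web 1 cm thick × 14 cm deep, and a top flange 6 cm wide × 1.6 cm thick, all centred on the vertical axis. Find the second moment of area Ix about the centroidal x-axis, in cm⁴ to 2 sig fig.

Ix ≈ 1800 cm⁴

Decompose the section into non-overlapping parts with the origin at the bottom-left of its bounding rectangle.
Bottom plate: 17 × 1.2, A = 20.4 cm², y = 0.6 cm, Ī = 2.448 cm⁴.
Web plate: 1 × 14, A = 14 cm², y = 8.2 cm, Ī = 228.7 cm⁴.
Top plate: 6 × 1.6, A = 9.6 cm², y = 16 cm, Ī = 2.048 cm⁴.
Centroid: ȳ = ΣA·y / ΣA = 6.378 cm.
Transfer each piece to the centroidal x-axis using Ī + A·d² with d = y − 6.378:
  bottom plate: d = -5.778 cm → contributes +683.6 cm⁴
  web plate: d = 1.822 cm → contributes +275.1 cm⁴
  top plate: d = 9.622 cm → contributes +890.8 cm⁴
Total I = 1 849 cm⁴.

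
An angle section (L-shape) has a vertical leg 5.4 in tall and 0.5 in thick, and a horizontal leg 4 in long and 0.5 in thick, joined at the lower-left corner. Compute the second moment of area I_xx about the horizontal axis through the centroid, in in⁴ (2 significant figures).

Decompose the section into non-overlapping parts with the origin at the bottom-left of its bounding rectangle.
Vertical leg: 0.5 × 5.4, A = 2.7 in², y = 2.7 in, Ī = 6.561 in⁴.
Horizontal leg (remainder): 3.5 × 0.5, A = 1.75 in², y = 0.25 in, Ī = 0.03646 in⁴.
Centroid: ȳ = ΣA·y / ΣA = 1.737 in.
Transfer each piece to the horizontal axis through the centroid using Ī + A·d² with d = y − 1.737:
  vertical leg: d = 0.9635 in → contributes +9.067 in⁴
  horizontal leg (remainder): d = -1.487 in → contributes +3.903 in⁴
Total I = 12.97 in⁴.

I_xx ≈ 13 in⁴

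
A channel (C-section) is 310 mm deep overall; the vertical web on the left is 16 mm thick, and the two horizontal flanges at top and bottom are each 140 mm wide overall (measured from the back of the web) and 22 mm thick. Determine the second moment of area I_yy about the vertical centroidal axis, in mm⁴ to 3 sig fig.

Split into non-overlapping primitives; take the origin at the lower-left of the bounding box.
Web: 16 × 310, A = 4 960 mm², x = 8 mm, Ī = 105 813 mm⁴.
Top flange (beyond web): 124 × 22, A = 2 728 mm², x = 78 mm, Ī = 3 495 477 mm⁴.
Bottom flange (beyond web): 124 × 22, A = 2 728 mm², x = 78 mm, Ī = 3 495 477 mm⁴.
Centroid: x̄ = ΣA·x / ΣA = 44.667 mm.
Transfer each piece to the vertical centroidal axis using Ī + A·d² with d = x − 44.667:
  web: d = -36.667 mm → contributes +6 774 258 mm⁴
  top flange (beyond web): d = 33.333 mm → contributes +6 526 588 mm⁴
  bottom flange (beyond web): d = 33.333 mm → contributes +6 526 588 mm⁴
Total I = 19 827 435 mm⁴.

I_yy ≈ 1.98 × 10⁷ mm⁴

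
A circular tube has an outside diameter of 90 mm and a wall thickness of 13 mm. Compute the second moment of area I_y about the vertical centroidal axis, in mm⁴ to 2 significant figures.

I_y ≈ 2.4 × 10⁶ mm⁴

Split into non-overlapping primitives; take the origin at the lower-left of the bounding box.
Outer circle: ⌀90, A = 6 362 mm², x = 45 mm, Ī = 3 220 623 mm⁴.
Bore (subtracted): ⌀64, A = 3 217 mm², x = 45 mm, Ī = 823 550 mm⁴.
By symmetry the centroid is at mid-width, x̄ = 45 mm.
All pieces are centred on the vertical centroidal axis, so I = ΣĪ (holes subtracted) = 2 397 074 mm⁴.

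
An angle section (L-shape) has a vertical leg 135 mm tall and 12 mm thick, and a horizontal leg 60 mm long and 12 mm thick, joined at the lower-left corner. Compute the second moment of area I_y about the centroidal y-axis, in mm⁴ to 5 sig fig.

Treat the section as a set of non-overlapping primitives; coordinates are from the bounding-box lower-left.
Vertical leg: 12 × 135, A = 1 620 mm², x = 6 mm, Ī = 19 440 mm⁴.
Horizontal leg (remainder): 48 × 12, A = 576 mm², x = 36 mm, Ī = 110 592 mm⁴.
Centroid: x̄ = ΣA·x / ΣA = 13.86885 mm.
Transfer each piece to the centroidal y-axis using Ī + A·d² with d = x − 13.86885:
  vertical leg: d = -7.868852 mm → contributes +119748.5 mm⁴
  horizontal leg (remainder): d = 22.13115 mm → contributes +392709.7 mm⁴
Total I = 512458.2 mm⁴.

I_y ≈ 5.1246 × 10⁵ mm⁴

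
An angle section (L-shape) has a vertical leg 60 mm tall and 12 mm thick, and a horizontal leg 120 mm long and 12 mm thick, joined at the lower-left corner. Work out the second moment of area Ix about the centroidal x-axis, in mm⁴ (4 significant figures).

Treat the section as a set of non-overlapping primitives; coordinates are from the bounding-box lower-left.
Vertical leg: 12 × 60, A = 720 mm², y = 30 mm, Ī = 216 000 mm⁴.
Horizontal leg (remainder): 108 × 12, A = 1 296 mm², y = 6 mm, Ī = 15 552 mm⁴.
Centroid: ȳ = ΣA·y / ΣA = 14.5714 mm.
Transfer each piece to the centroidal x-axis using Ī + A·d² with d = y − 14.5714:
  vertical leg: d = 15.4286 mm → contributes +387 389 mm⁴
  horizontal leg (remainder): d = -8.57143 mm → contributes +110 768 mm⁴
Total I = 498 158 mm⁴.

Ix ≈ 4.982 × 10⁵ mm⁴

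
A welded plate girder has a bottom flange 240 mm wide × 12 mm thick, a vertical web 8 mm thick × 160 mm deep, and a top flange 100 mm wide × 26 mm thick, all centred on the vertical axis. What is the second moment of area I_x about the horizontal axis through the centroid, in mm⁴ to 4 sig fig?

Split into non-overlapping primitives; take the origin at the lower-left of the bounding box.
Bottom plate: 240 × 12, A = 2 880 mm², y = 6 mm, Ī = 34 560 mm⁴.
Web plate: 8 × 160, A = 1 280 mm², y = 92 mm, Ī = 2 730 667 mm⁴.
Top plate: 100 × 26, A = 2 600 mm², y = 185 mm, Ī = 146 467 mm⁴.
Centroid: ȳ = ΣA·y / ΣA = 91.1302 mm.
Transfer each piece to the horizontal axis through the centroid using Ī + A·d² with d = y − 91.1302:
  bottom plate: d = -85.1302 mm → contributes +20 906 344 mm⁴
  web plate: d = 0.869822 mm → contributes +2 731 635 mm⁴
  top plate: d = 93.8698 mm → contributes +23 056 480 mm⁴
Total I = 46 694 459 mm⁴.

I_x ≈ 4.669 × 10⁷ mm⁴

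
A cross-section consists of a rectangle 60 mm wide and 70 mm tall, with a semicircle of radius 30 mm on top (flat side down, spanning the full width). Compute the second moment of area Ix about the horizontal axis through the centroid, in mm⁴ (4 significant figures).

Break the section into simple shapes (no overlaps), measuring from the bottom-left corner of the bounding box.
Rectangular body: 60 × 70, A = 4 200 mm², y = 35 mm, Ī = 1 715 000 mm⁴.
Semicircular cap: semicircle r = 30, A = 1413.72 mm², y = 82.7324 mm, Ī = 88903.1 mm⁴.
Centroid: ȳ = ΣA·y / ΣA = 47.0206 mm.
Transfer each piece to the horizontal axis through the centroid using Ī + A·d² with d = y − 47.0206:
  rectangular body: d = -12.0206 mm → contributes +2 321 875 mm⁴
  semicircular cap: d = 35.7118 mm → contributes +1 891 865 mm⁴
Total I = 4 213 740 mm⁴.

Ix ≈ 4.214 × 10⁶ mm⁴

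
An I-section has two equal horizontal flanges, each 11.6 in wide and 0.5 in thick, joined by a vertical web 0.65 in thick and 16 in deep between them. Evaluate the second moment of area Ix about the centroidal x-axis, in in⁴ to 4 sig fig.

Decompose the section into non-overlapping parts with the origin at the bottom-left of its bounding rectangle.
Bottom flange: 11.6 × 0.5, A = 5.8 in², y = 0.25 in, Ī = 0.120833 in⁴.
Web: 0.65 × 16, A = 10.4 in², y = 8.5 in, Ī = 221.867 in⁴.
Top flange: 11.6 × 0.5, A = 5.8 in², y = 16.75 in, Ī = 0.120833 in⁴.
By symmetry the centroid is at mid-height, ȳ = 8.5 in.
Transfer each piece to the centroidal x-axis using Ī + A·d² with d = y − 8.5:
  bottom flange: d = -8.25 in → contributes +394.883 in⁴
  web: d = 0 in → contributes +221.867 in⁴
  top flange: d = 8.25 in → contributes +394.883 in⁴
Total I = 1011.63 in⁴.

Ix ≈ 1012 in⁴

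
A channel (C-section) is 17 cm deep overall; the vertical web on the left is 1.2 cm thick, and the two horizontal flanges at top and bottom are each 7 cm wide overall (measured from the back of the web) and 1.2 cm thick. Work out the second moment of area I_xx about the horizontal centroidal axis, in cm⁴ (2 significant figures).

Split into non-overlapping primitives; take the origin at the lower-left of the bounding box.
Web: 1.2 × 17, A = 20.4 cm², y = 8.5 cm, Ī = 491.3 cm⁴.
Top flange (beyond web): 5.8 × 1.2, A = 6.96 cm², y = 16.4 cm, Ī = 0.8352 cm⁴.
Bottom flange (beyond web): 5.8 × 1.2, A = 6.96 cm², y = 0.6 cm, Ī = 0.8352 cm⁴.
By symmetry the centroid is at mid-height, ȳ = 8.5 cm.
Transfer each piece to the horizontal centroidal axis using Ī + A·d² with d = y − 8.5:
  web: d = 0 cm → contributes +491.3 cm⁴
  top flange (beyond web): d = 7.9 cm → contributes +435.2 cm⁴
  bottom flange (beyond web): d = -7.9 cm → contributes +435.2 cm⁴
Total I = 1 362 cm⁴.

I_xx ≈ 1400 cm⁴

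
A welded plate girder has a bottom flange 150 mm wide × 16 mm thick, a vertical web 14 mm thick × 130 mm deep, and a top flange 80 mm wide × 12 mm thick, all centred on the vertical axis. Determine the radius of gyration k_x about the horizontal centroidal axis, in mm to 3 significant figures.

k_x ≈ 59.0 mm

Split into non-overlapping primitives; take the origin at the lower-left of the bounding box.
Bottom plate: 150 × 16, A = 2 400 mm², y = 8 mm, Ī = 51 200 mm⁴.
Web plate: 14 × 130, A = 1 820 mm², y = 81 mm, Ī = 2 563 167 mm⁴.
Top plate: 80 × 12, A = 960 mm², y = 152 mm, Ī = 11 520 mm⁴.
Centroid: ȳ = ΣA·y / ΣA = 60.336 mm.
Transfer each piece to the horizontal centroidal axis using Ī + A·d² with d = y − 60.336:
  bottom plate: d = -52.336 mm → contributes +6 624 913 mm⁴
  web plate: d = 20.664 mm → contributes +3 340 315 mm⁴
  top plate: d = 91.664 mm → contributes +8 077 734 mm⁴
Total I = 18 042 962 mm⁴.
Radius of gyration: k = √(I/A) = √(18 042 962 / 5 180) = 59.019 mm.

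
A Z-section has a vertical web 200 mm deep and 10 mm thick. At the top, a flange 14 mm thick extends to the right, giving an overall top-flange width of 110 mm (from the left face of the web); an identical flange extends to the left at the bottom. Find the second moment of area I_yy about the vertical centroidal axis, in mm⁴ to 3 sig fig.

I_yy ≈ 1.08 × 10⁷ mm⁴

Treat the section as a set of non-overlapping primitives; coordinates are from the bounding-box lower-left.
Web: 10 × 200, A = 2 000 mm², x = 105 mm, Ī = 16 667 mm⁴.
Top flange (beyond web): 100 × 14, A = 1 400 mm², x = 160 mm, Ī = 1 166 667 mm⁴.
Bottom flange (beyond web): 100 × 14, A = 1 400 mm², x = 50 mm, Ī = 1 166 667 mm⁴.
Centroid: x̄ = ΣA·x / ΣA = 105 mm.
Transfer each piece to the vertical centroidal axis using Ī + A·d² with d = x − 105:
  web: d = 0 mm → contributes +16 667 mm⁴
  top flange (beyond web): d = 55 mm → contributes +5 401 667 mm⁴
  bottom flange (beyond web): d = -55 mm → contributes +5 401 667 mm⁴
Total I = 10 820 000 mm⁴.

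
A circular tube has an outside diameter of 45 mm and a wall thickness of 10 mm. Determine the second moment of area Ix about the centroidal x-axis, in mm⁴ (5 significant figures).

Ix ≈ 1.8211 × 10⁵ mm⁴

Split into non-overlapping primitives; take the origin at the lower-left of the bounding box.
Outer circle: ⌀45, A = 1590.431 mm², y = 22.5 mm, Ī = 201 289 mm⁴.
Bore (subtracted): ⌀25, A = 490.8739 mm², y = 22.5 mm, Ī = 19174.76 mm⁴.
By symmetry the centroid is at mid-height, ȳ = 22.5 mm.
All pieces are centred on the centroidal x-axis, so I = ΣĪ (holes subtracted) = 182114.2 mm⁴.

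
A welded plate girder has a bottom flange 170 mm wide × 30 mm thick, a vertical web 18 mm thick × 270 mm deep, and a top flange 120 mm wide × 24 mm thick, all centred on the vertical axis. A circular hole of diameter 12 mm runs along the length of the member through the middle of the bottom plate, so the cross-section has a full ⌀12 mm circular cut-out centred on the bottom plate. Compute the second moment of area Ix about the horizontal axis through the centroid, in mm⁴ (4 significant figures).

Ix ≈ 1.962 × 10⁸ mm⁴

Decompose the section into non-overlapping parts with the origin at the bottom-left of its bounding rectangle.
Bottom plate: 170 × 30, A = 5 100 mm², y = 15 mm, Ī = 382 500 mm⁴.
Web plate: 18 × 270, A = 4 860 mm², y = 165 mm, Ī = 29 524 500 mm⁴.
Top plate: 120 × 24, A = 2 880 mm², y = 312 mm, Ī = 138 240 mm⁴.
Hole (subtracted): ⌀12, A = 113.097 mm², y = 15 mm, Ī = 1017.88 mm⁴.
Centroid: ȳ = ΣA·y / ΣA = 139.489 mm.
Transfer each piece to the horizontal axis through the centroid using Ī + A·d² with d = y − 139.489:
  bottom plate: d = -124.489 mm → contributes +79 419 868 mm⁴
  web plate: d = 25.511 mm → contributes +32 687 430 mm⁴
  top plate: d = 172.511 mm → contributes +85 847 122 mm⁴
  hole: d = -124.489 mm → contributes −1 753 746 mm⁴
Total I = 196 200 674 mm⁴.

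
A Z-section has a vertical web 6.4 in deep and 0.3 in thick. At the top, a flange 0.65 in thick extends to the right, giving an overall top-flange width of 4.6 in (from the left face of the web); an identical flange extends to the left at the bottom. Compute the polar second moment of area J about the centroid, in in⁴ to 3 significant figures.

J ≈ 91.2 in⁴

Split into non-overlapping primitives; take the origin at the lower-left of the bounding box.
Web: 0.3 × 6.4, A = 1.92 in², y = 3.2 in, Ī = 6.5536 in⁴.
Top flange (beyond web): 4.3 × 0.65, A = 2.795 in², y = 6.075 in, Ī = 0.098407 in⁴.
Bottom flange (beyond web): 4.3 × 0.65, A = 2.795 in², y = 0.325 in, Ī = 0.098407 in⁴.
Centroid: ȳ = ΣA·y / ΣA = 3.2 in.
Transfer each piece to the centroidal x-axis using Ī + A·d² with d = y − 3.2:
  web: d = 0 in → contributes +6.5536 in⁴
  top flange (beyond web): d = 2.875 in → contributes +23.201 in⁴
  bottom flange (beyond web): d = -2.875 in → contributes +23.201 in⁴
Total I = 52.955 in⁴.
For the y-axis: x̄ = 4.45 in.
Repeating about the centroidal y-axis gives I_y = 38.199 in⁴.
Polar second moment: J = I_x + I_y = 91.154 in⁴.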